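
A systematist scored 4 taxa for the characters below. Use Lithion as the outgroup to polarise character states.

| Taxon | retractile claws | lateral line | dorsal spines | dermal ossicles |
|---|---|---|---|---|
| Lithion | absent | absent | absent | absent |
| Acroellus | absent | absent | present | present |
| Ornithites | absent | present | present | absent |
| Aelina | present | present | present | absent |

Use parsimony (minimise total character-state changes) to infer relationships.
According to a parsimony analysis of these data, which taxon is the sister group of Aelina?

Ornithites

The outgroup has state 'absent' for every character, so 'present' is the derived state throughout.
retractile claws (derived state 'present') is unique to Aelina (autapomorphy; uninformative for grouping).
lateral line: derived state 'present' in Aelina and Ornithites only — synapomorphy for {Aelina, Ornithites}.
All ingroup taxa share the derived state 'present' for dorsal spines; it defines the ingroup but does not resolve relationships within it.
dermal ossicles: derived state 'present' in Acroellus only — an autapomorphy, so it tells us nothing about relationships among taxa.
Most parsimonious ingroup topology: (Acroellus,(Ornithites,Aelina)).
Aelina and Ornithites form a cherry on this tree, so they are sister taxa.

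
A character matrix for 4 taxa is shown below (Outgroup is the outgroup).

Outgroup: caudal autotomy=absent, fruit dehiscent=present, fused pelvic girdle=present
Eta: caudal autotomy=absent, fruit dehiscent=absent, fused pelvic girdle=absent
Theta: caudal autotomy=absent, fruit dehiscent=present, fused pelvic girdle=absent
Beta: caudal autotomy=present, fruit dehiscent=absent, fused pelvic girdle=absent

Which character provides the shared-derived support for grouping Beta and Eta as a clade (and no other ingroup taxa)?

fruit dehiscent

Character polarity is set by the outgroup: the derived state is whichever differs from the outgroup's state, so for fruit dehiscent, fused pelvic girdle the derived state is 'absent', and for the remaining characters it is 'present'.
caudal autotomy: derived state 'present' in Beta only — an autapomorphy, so it tells us nothing about relationships among taxa.
fruit dehiscent (derived state 'absent') is shared by Beta and Eta — a synapomorphy uniting that clade.
All ingroup taxa share the derived state 'absent' for fused pelvic girdle; it defines the ingroup but does not resolve relationships within it.
Most parsimonious ingroup topology: ((Eta,Beta),Theta).
The clade {Beta, Eta} is supported by fruit dehiscent: its derived state 'absent' occurs in exactly those taxa and in no other taxon (including the outgroup).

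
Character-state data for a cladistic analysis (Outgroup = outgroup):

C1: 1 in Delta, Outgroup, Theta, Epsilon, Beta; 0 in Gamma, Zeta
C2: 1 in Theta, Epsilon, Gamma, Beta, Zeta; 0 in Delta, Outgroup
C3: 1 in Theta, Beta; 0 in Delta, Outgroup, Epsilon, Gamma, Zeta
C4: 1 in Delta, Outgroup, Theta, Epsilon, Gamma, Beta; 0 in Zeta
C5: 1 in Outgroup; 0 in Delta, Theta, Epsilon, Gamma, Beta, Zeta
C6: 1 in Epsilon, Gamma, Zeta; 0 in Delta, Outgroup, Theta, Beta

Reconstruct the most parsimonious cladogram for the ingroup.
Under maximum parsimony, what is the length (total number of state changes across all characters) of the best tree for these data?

6

Character polarity is set by the outgroup: the derived state is whichever differs from the outgroup's state, so for C1, C4, C5 the derived state is '0', and for the remaining characters it is '1'.
Only Gamma and Zeta show the derived state '0' for C1, supporting them as a clade.
C2 (derived state '1') is shared by Beta, Epsilon, Gamma, Theta, and Zeta — a synapomorphy uniting that clade.
Only Beta and Theta show the derived state '1' for C3, supporting them as a clade.
C4 (derived state '0') is unique to Zeta (autapomorphy; uninformative for grouping).
C5 (derived state '0') is shared by all ingroup taxa — unites the whole ingroup.
Only Epsilon, Gamma, and Zeta show the derived state '1' for C6, supporting them as a clade.
Most parsimonious ingroup topology: (((Beta,Theta),((Zeta,Gamma),Epsilon)),Delta).
Changes per character on this tree: C1: 1; C2: 1; C3: 1; C4: 1; C5: 1; C6: 1.
Total = 6.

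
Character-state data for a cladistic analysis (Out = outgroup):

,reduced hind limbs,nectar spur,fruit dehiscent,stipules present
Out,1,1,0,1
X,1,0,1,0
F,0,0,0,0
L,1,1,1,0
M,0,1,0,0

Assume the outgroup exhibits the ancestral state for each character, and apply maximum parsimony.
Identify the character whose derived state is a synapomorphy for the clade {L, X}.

fruit dehiscent

Character polarity is set by the outgroup: the derived state is whichever differs from the outgroup's state, so for reduced hind limbs, nectar spur, stipules present the derived state is '0', and for the remaining characters it is '1'.
Only F and M show the derived state '0' for reduced hind limbs, supporting them as a clade.
nectar spur (state '0') occurs in F and X but conflicts with the nesting implied by the other characters — most parsimoniously interpreted as homoplasy.
fruit dehiscent: derived state '1' in L and X only — synapomorphy for {L, X}.
stipules present (derived state '0') is shared by all ingroup taxa — unites the whole ingroup.
Most parsimonious ingroup topology: ((X,L),(F,M)).
The clade {L, X} is supported by fruit dehiscent: its derived state '1' occurs in exactly those taxa and in no other taxon (including the outgroup).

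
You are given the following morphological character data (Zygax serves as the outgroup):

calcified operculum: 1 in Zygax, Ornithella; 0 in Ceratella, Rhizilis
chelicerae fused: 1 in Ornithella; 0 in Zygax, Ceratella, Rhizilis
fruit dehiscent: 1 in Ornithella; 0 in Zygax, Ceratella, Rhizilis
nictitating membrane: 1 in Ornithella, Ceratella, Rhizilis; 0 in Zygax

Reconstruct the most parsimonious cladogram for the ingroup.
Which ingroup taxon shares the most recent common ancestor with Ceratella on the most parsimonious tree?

Rhizilis

Character polarity is set by the outgroup: the derived state is whichever differs from the outgroup's state, so for calcified operculum the derived state is '0', and for the remaining characters it is '1'.
calcified operculum (derived state '0') is shared by Ceratella and Rhizilis — a synapomorphy uniting that clade.
chelicerae fused: derived state '1' in Ornithella only — an autapomorphy, so it tells us nothing about relationships among taxa.
fruit dehiscent: derived state '1' in Ornithella only — an autapomorphy, so it tells us nothing about relationships among taxa.
nictitating membrane (derived state '1') is shared by all ingroup taxa — unites the whole ingroup.
Most parsimonious ingroup topology: (Ornithella,(Ceratella,Rhizilis)).
Ceratella and Rhizilis form a cherry on this tree, so they are sister taxa.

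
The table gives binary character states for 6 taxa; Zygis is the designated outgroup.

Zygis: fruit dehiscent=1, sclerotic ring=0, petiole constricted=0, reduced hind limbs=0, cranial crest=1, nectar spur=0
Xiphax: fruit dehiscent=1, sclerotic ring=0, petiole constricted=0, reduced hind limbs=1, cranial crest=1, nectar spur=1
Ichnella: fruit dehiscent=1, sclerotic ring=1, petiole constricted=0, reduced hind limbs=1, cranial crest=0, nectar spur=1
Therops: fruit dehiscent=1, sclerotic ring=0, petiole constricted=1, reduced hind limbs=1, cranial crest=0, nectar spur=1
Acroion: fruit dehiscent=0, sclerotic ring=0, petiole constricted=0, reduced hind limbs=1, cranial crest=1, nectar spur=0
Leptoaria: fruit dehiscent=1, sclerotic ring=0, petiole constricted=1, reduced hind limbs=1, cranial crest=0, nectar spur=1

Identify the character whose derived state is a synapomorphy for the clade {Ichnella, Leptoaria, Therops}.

Character polarity is set by the outgroup: the derived state is whichever differs from the outgroup's state, so for fruit dehiscent, cranial crest the derived state is '0', and for the remaining characters it is '1'.
fruit dehiscent (derived state '0') is unique to Acroion (autapomorphy; uninformative for grouping).
sclerotic ring: derived state '1' in Ichnella only — an autapomorphy, so it tells us nothing about relationships among taxa.
petiole constricted (derived state '1') is shared by Leptoaria and Therops — a synapomorphy uniting that clade.
All ingroup taxa share the derived state '1' for reduced hind limbs; it defines the ingroup but does not resolve relationships within it.
cranial crest (derived state '0') is shared by Ichnella, Leptoaria, and Therops — a synapomorphy uniting that clade.
Only Ichnella, Leptoaria, Therops, and Xiphax show the derived state '1' for nectar spur, supporting them as a clade.
Most parsimonious ingroup topology: ((Xiphax,(Ichnella,(Therops,Leptoaria))),Acroion).
The clade {Ichnella, Leptoaria, Therops} is supported by cranial crest: its derived state '0' occurs in exactly those taxa and in no other taxon (including the outgroup).

cranial crest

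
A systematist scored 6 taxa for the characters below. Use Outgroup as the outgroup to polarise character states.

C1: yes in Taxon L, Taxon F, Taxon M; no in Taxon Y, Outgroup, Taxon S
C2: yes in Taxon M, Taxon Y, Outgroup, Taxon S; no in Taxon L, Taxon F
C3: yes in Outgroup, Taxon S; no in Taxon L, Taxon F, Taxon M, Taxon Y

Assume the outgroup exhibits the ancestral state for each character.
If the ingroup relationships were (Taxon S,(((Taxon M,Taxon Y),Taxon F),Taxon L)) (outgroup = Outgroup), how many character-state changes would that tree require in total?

5

Map each character onto (Taxon S,(((Taxon M,Taxon Y),Taxon F),Taxon L)) (rooted by Outgroup) and count the minimum state changes it requires (Fitch parsimony):
C1: 2; C2: 2; C3: 1.
Total tree length = 5.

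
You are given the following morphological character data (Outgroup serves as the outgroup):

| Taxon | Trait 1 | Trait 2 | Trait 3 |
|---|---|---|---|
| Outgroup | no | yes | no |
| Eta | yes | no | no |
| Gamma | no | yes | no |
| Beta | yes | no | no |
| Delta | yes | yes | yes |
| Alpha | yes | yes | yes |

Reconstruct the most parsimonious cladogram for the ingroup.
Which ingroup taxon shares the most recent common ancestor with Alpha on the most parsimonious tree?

Delta

Character polarity is set by the outgroup: the derived state is whichever differs from the outgroup's state, so for Trait 2 the derived state is 'no', and for the remaining characters it is 'yes'.
Trait 1 (derived state 'yes') is shared by Alpha, Beta, Delta, and Eta — a synapomorphy uniting that clade.
Only Beta and Eta show the derived state 'no' for Trait 2, supporting them as a clade.
Trait 3 (derived state 'yes') is shared by Alpha and Delta — a synapomorphy uniting that clade.
Most parsimonious ingroup topology: (((Eta,Beta),(Delta,Alpha)),Gamma).
Alpha and Delta form a cherry on this tree, so they are sister taxa.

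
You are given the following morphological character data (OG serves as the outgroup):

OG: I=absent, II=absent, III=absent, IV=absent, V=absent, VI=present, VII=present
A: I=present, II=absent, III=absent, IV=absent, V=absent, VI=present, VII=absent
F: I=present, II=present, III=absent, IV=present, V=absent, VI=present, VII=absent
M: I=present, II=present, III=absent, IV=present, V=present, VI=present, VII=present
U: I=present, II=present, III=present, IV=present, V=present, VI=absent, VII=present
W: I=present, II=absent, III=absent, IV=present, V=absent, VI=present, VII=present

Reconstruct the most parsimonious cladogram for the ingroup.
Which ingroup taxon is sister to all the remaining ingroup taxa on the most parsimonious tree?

A

Character polarity is set by the outgroup: the derived state is whichever differs from the outgroup's state, so for VI, VII the derived state is 'absent', and for the remaining characters it is 'present'.
All ingroup taxa share the derived state 'present' for I; it defines the ingroup but does not resolve relationships within it.
Only F, M, and U show the derived state 'present' for II, supporting them as a clade.
III (derived state 'present') is unique to U (autapomorphy; uninformative for grouping).
Only F, M, U, and W show the derived state 'present' for IV, supporting them as a clade.
Only M and U show the derived state 'present' for V, supporting them as a clade.
VI (derived state 'absent') is unique to U (autapomorphy; uninformative for grouping).
VII (state 'absent') occurs in A and F but conflicts with the nesting implied by the other characters — most parsimoniously interpreted as homoplasy.
Most parsimonious ingroup topology: (A,((F,(M,U)),W)).
A is sister to the clade containing all other ingroup taxa, so it is the earliest-diverging (most basal) ingroup lineage.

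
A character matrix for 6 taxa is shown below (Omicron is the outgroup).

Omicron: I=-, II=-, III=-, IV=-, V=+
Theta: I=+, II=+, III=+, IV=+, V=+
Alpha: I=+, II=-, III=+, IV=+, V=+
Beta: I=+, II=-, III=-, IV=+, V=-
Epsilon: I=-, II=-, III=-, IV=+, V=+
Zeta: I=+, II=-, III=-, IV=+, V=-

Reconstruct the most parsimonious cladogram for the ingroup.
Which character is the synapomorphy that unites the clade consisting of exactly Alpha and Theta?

Character polarity is set by the outgroup: the derived state is whichever differs from the outgroup's state, so for V the derived state is '-', and for the remaining characters it is '+'.
I (derived state '+') is shared by Alpha, Beta, Theta, and Zeta — a synapomorphy uniting that clade.
II: derived state '+' in Theta only — an autapomorphy, so it tells us nothing about relationships among taxa.
III: derived state '+' in Alpha and Theta only — synapomorphy for {Alpha, Theta}.
IV (derived state '+') is shared by all ingroup taxa — unites the whole ingroup.
V: derived state '-' in Beta and Zeta only — synapomorphy for {Beta, Zeta}.
Most parsimonious ingroup topology: (((Theta,Alpha),(Beta,Zeta)),Epsilon).
The clade {Alpha, Theta} is supported by III: its derived state '+' occurs in exactly those taxa and in no other taxon (including the outgroup).

III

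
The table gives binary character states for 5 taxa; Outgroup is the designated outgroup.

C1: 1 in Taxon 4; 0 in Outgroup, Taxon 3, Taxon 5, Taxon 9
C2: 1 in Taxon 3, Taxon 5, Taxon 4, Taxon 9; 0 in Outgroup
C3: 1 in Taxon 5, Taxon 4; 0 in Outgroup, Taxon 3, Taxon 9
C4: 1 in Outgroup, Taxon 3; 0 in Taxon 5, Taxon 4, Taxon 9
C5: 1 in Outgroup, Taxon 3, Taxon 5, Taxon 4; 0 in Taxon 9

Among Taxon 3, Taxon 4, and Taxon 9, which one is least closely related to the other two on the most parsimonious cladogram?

Taxon 3

Character polarity is set by the outgroup: the derived state is whichever differs from the outgroup's state, so for C4, C5 the derived state is '0', and for the remaining characters it is '1'.
C1 (derived state '1') is unique to Taxon 4 (autapomorphy; uninformative for grouping).
C2 (derived state '1') is shared by all ingroup taxa — unites the whole ingroup.
Only Taxon 4 and Taxon 5 show the derived state '1' for C3, supporting them as a clade.
C4: derived state '0' in Taxon 4, Taxon 5, and Taxon 9 only — synapomorphy for {Taxon 4, Taxon 5, Taxon 9}.
C5: derived state '0' in Taxon 9 only — an autapomorphy, so it tells us nothing about relationships among taxa.
Most parsimonious ingroup topology: (Taxon 3,((Taxon 5,Taxon 4),Taxon 9)).
Taxon 9 and Taxon 4 share a more recent common ancestor with each other than either does with Taxon 3, so Taxon 3 is the least closely related of the three.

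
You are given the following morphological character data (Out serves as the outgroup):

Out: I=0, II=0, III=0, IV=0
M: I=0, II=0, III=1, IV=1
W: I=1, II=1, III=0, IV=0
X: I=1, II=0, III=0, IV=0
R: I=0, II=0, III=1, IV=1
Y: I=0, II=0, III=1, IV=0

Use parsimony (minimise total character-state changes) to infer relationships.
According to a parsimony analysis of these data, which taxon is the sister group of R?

The outgroup has state '0' for every character, so '1' is the derived state throughout.
I (derived state '1') is shared by W and X — a synapomorphy uniting that clade.
II (derived state '1') is unique to W (autapomorphy; uninformative for grouping).
Only M, R, and Y show the derived state '1' for III, supporting them as a clade.
IV (derived state '1') is shared by M and R — a synapomorphy uniting that clade.
Most parsimonious ingroup topology: (((M,R),Y),(W,X)).
R and M form a cherry on this tree, so they are sister taxa.

M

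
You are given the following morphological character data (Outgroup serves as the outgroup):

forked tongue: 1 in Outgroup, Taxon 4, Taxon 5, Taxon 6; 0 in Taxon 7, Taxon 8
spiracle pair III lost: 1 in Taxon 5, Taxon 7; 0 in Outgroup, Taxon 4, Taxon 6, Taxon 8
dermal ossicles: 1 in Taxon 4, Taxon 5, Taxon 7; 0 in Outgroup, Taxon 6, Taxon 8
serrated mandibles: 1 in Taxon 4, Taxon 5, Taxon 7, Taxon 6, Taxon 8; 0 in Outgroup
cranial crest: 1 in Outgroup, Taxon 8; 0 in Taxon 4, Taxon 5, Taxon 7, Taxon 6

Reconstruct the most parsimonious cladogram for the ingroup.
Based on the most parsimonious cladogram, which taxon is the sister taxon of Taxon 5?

Taxon 7

Character polarity is set by the outgroup: the derived state is whichever differs from the outgroup's state, so for forked tongue, cranial crest the derived state is '0', and for the remaining characters it is '1'.
forked tongue groups Taxon 7 and Taxon 8, which is incompatible with the clades supported by the remaining characters; treating it as convergent (homoplasy) costs fewer steps than any alternative tree.
Only Taxon 5 and Taxon 7 show the derived state '1' for spiracle pair III lost, supporting them as a clade.
dermal ossicles (derived state '1') is shared by Taxon 4, Taxon 5, and Taxon 7 — a synapomorphy uniting that clade.
All ingroup taxa share the derived state '1' for serrated mandibles; it defines the ingroup but does not resolve relationships within it.
Only Taxon 4, Taxon 5, Taxon 6, and Taxon 7 show the derived state '0' for cranial crest, supporting them as a clade.
Most parsimonious ingroup topology: (((Taxon 4,(Taxon 5,Taxon 7)),Taxon 6),Taxon 8).
Taxon 5 and Taxon 7 form a cherry on this tree, so they are sister taxa.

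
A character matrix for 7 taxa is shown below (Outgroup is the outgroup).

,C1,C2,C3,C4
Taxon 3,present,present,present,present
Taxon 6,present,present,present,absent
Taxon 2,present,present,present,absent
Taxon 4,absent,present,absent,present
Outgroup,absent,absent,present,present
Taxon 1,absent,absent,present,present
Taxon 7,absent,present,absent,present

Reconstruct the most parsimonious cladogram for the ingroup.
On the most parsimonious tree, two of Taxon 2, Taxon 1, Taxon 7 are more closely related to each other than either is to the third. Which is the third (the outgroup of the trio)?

Taxon 1

Character polarity is set by the outgroup: the derived state is whichever differs from the outgroup's state, so for C3, C4 the derived state is 'absent', and for the remaining characters it is 'present'.
Only Taxon 2, Taxon 3, and Taxon 6 show the derived state 'present' for C1, supporting them as a clade.
C2 (derived state 'present') is shared by Taxon 2, Taxon 3, Taxon 4, Taxon 6, and Taxon 7 — a synapomorphy uniting that clade.
C3: derived state 'absent' in Taxon 4 and Taxon 7 only — synapomorphy for {Taxon 4, Taxon 7}.
C4 (derived state 'absent') is shared by Taxon 2 and Taxon 6 — a synapomorphy uniting that clade.
Most parsimonious ingroup topology: (Taxon 1,(((Taxon 6,Taxon 2),Taxon 3),(Taxon 7,Taxon 4))).
Taxon 7 and Taxon 2 share a more recent common ancestor with each other than either does with Taxon 1, so Taxon 1 is the least closely related of the three.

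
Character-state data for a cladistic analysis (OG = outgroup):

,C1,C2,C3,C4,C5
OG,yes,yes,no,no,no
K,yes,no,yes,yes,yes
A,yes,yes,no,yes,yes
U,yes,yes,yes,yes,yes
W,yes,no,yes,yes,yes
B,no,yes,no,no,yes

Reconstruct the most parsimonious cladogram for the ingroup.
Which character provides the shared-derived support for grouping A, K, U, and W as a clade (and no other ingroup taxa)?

Character polarity is set by the outgroup: the derived state is whichever differs from the outgroup's state, so for C1, C2 the derived state is 'no', and for the remaining characters it is 'yes'.
C1 (derived state 'no') is unique to B (autapomorphy; uninformative for grouping).
C2 (derived state 'no') is shared by K and W — a synapomorphy uniting that clade.
C3 (derived state 'yes') is shared by K, U, and W — a synapomorphy uniting that clade.
C4 (derived state 'yes') is shared by A, K, U, and W — a synapomorphy uniting that clade.
C5 (derived state 'yes') is shared by all ingroup taxa — unites the whole ingroup.
Most parsimonious ingroup topology: ((((K,W),U),A),B).
The clade {A, K, U, W} is supported by C4: its derived state 'yes' occurs in exactly those taxa and in no other taxon (including the outgroup).

C4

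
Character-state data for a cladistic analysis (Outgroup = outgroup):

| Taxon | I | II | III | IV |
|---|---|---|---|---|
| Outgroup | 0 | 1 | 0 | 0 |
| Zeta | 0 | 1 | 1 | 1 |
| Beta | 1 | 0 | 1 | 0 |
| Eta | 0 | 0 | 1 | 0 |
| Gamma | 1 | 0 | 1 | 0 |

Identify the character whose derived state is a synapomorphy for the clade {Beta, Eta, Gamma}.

Character polarity is set by the outgroup: the derived state is whichever differs from the outgroup's state, so for II the derived state is '0', and for the remaining characters it is '1'.
Only Beta and Gamma show the derived state '1' for I, supporting them as a clade.
Only Beta, Eta, and Gamma show the derived state '0' for II, supporting them as a clade.
All ingroup taxa share the derived state '1' for III; it defines the ingroup but does not resolve relationships within it.
IV (derived state '1') is unique to Zeta (autapomorphy; uninformative for grouping).
Most parsimonious ingroup topology: (Zeta,((Beta,Gamma),Eta)).
The clade {Beta, Eta, Gamma} is supported by II: its derived state '0' occurs in exactly those taxa and in no other taxon (including the outgroup).

II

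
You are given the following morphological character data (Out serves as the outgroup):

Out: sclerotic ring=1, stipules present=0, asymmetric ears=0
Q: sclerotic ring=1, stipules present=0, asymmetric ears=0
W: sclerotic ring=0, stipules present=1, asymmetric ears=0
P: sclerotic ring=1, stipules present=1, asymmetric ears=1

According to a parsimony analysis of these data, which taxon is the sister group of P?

Character polarity is set by the outgroup: the derived state is whichever differs from the outgroup's state, so for sclerotic ring the derived state is '0', and for the remaining characters it is '1'.
sclerotic ring (derived state '0') is unique to W (autapomorphy; uninformative for grouping).
Only P and W show the derived state '1' for stipules present, supporting them as a clade.
asymmetric ears (derived state '1') is unique to P (autapomorphy; uninformative for grouping).
Most parsimonious ingroup topology: (Q,(W,P)).
P and W form a cherry on this tree, so they are sister taxa.

W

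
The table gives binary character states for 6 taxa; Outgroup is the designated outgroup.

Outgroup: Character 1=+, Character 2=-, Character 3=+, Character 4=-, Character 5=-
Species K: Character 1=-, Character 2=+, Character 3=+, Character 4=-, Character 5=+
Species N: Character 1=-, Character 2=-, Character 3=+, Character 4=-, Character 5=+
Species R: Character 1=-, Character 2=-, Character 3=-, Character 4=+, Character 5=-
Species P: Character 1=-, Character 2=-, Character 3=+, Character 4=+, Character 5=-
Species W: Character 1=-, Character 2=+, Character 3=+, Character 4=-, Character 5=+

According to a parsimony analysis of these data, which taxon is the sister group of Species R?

Species P

Character polarity is set by the outgroup: the derived state is whichever differs from the outgroup's state, so for Character 1, Character 3 the derived state is '-', and for the remaining characters it is '+'.
Character 1 (derived state '-') is shared by all ingroup taxa — unites the whole ingroup.
Only Species K and Species W show the derived state '+' for Character 2, supporting them as a clade.
Character 3 (derived state '-') is unique to Species R (autapomorphy; uninformative for grouping).
Only Species P and Species R show the derived state '+' for Character 4, supporting them as a clade.
Character 5: derived state '+' in Species K, Species N, and Species W only — synapomorphy for {Species K, Species N, Species W}.
Most parsimonious ingroup topology: (((Species K,Species W),Species N),(Species R,Species P)).
Species R and Species P form a cherry on this tree, so they are sister taxa.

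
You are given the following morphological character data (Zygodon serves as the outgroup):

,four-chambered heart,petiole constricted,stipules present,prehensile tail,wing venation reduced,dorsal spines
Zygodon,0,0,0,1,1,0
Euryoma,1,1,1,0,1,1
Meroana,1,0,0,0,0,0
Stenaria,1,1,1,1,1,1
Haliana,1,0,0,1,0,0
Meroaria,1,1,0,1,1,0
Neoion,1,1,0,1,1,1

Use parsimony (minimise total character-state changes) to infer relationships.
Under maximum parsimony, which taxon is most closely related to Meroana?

Character polarity is set by the outgroup: the derived state is whichever differs from the outgroup's state, so for prehensile tail, wing venation reduced the derived state is '0', and for the remaining characters it is '1'.
four-chambered heart (derived state '1') is shared by all ingroup taxa — unites the whole ingroup.
petiole constricted (derived state '1') is shared by Euryoma, Meroaria, Neoion, and Stenaria — a synapomorphy uniting that clade.
stipules present (derived state '1') is shared by Euryoma and Stenaria — a synapomorphy uniting that clade.
prehensile tail groups Euryoma and Meroana, which is incompatible with the clades supported by the remaining characters; treating it as convergent (homoplasy) costs fewer steps than any alternative tree.
wing venation reduced (derived state '0') is shared by Haliana and Meroana — a synapomorphy uniting that clade.
Only Euryoma, Neoion, and Stenaria show the derived state '1' for dorsal spines, supporting them as a clade.
Most parsimonious ingroup topology: ((((Euryoma,Stenaria),Neoion),Meroaria),(Meroana,Haliana)).
Meroana and Haliana form a cherry on this tree, so they are sister taxa.

Haliana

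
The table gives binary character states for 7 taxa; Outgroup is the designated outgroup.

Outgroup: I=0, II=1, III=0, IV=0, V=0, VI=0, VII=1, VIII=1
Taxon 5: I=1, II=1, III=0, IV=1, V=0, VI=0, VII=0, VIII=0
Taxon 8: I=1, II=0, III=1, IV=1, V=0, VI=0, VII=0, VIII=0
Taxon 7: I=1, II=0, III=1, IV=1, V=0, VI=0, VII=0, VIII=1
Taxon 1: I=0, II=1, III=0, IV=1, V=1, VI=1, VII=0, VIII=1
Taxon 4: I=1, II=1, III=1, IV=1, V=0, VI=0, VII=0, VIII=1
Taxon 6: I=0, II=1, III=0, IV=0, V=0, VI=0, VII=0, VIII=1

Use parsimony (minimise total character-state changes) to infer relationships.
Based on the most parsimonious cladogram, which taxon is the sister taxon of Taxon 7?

Character polarity is set by the outgroup: the derived state is whichever differs from the outgroup's state, so for II, VII, VIII the derived state is '0', and for the remaining characters it is '1'.
I: derived state '1' in Taxon 4, Taxon 5, Taxon 7, and Taxon 8 only — synapomorphy for {Taxon 4, Taxon 5, Taxon 7, Taxon 8}.
II: derived state '0' in Taxon 7 and Taxon 8 only — synapomorphy for {Taxon 7, Taxon 8}.
III: derived state '1' in Taxon 4, Taxon 7, and Taxon 8 only — synapomorphy for {Taxon 4, Taxon 7, Taxon 8}.
Only Taxon 1, Taxon 4, Taxon 5, Taxon 7, and Taxon 8 show the derived state '1' for IV, supporting them as a clade.
V (derived state '1') is unique to Taxon 1 (autapomorphy; uninformative for grouping).
VI (derived state '1') is unique to Taxon 1 (autapomorphy; uninformative for grouping).
VII (derived state '0') is shared by all ingroup taxa — unites the whole ingroup.
VIII groups Taxon 5 and Taxon 8, which is incompatible with the clades supported by the remaining characters; treating it as convergent (homoplasy) costs fewer steps than any alternative tree.
Most parsimonious ingroup topology: (((Taxon 5,((Taxon 8,Taxon 7),Taxon 4)),Taxon 1),Taxon 6).
Taxon 7 and Taxon 8 form a cherry on this tree, so they are sister taxa.

Taxon 8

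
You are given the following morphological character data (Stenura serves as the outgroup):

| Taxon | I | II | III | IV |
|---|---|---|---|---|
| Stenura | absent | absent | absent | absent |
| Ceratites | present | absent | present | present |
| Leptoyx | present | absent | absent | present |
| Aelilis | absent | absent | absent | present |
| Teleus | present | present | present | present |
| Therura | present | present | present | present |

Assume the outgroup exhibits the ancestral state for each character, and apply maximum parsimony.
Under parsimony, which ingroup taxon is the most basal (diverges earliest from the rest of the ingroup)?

The outgroup has state 'absent' for every character, so 'present' is the derived state throughout.
I: derived state 'present' in Ceratites, Leptoyx, Teleus, and Therura only — synapomorphy for {Ceratites, Leptoyx, Teleus, Therura}.
Only Teleus and Therura show the derived state 'present' for II, supporting them as a clade.
Only Ceratites, Teleus, and Therura show the derived state 'present' for III, supporting them as a clade.
All ingroup taxa share the derived state 'present' for IV; it defines the ingroup but does not resolve relationships within it.
Most parsimonious ingroup topology: (Aelilis,(((Teleus,Therura),Ceratites),Leptoyx)).
Aelilis is sister to the clade containing all other ingroup taxa, so it is the earliest-diverging (most basal) ingroup lineage.

Aelilis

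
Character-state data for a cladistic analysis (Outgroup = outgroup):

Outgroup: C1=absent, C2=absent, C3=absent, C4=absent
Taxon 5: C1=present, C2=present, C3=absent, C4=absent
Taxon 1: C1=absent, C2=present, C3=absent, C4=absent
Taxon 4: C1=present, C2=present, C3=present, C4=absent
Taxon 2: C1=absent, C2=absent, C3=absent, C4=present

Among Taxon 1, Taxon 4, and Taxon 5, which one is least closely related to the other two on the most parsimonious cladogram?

Taxon 1

The outgroup has state 'absent' for every character, so 'present' is the derived state throughout.
C1 (derived state 'present') is shared by Taxon 4 and Taxon 5 — a synapomorphy uniting that clade.
Only Taxon 1, Taxon 4, and Taxon 5 show the derived state 'present' for C2, supporting them as a clade.
C3 (derived state 'present') is unique to Taxon 4 (autapomorphy; uninformative for grouping).
C4: derived state 'present' in Taxon 2 only — an autapomorphy, so it tells us nothing about relationships among taxa.
Most parsimonious ingroup topology: (((Taxon 5,Taxon 4),Taxon 1),Taxon 2).
Taxon 5 and Taxon 4 share a more recent common ancestor with each other than either does with Taxon 1, so Taxon 1 is the least closely related of the three.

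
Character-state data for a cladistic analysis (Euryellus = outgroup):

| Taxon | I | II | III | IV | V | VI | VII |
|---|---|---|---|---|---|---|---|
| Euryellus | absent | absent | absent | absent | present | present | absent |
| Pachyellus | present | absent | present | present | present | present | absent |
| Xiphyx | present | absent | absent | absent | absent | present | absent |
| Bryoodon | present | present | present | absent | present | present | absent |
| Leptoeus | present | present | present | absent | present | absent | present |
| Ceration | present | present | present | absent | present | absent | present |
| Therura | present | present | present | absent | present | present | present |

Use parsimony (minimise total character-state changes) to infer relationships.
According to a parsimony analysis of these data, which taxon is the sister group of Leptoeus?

Character polarity is set by the outgroup: the derived state is whichever differs from the outgroup's state, so for V, VI the derived state is 'absent', and for the remaining characters it is 'present'.
I (derived state 'present') is shared by all ingroup taxa — unites the whole ingroup.
II: derived state 'present' in Bryoodon, Ceration, Leptoeus, and Therura only — synapomorphy for {Bryoodon, Ceration, Leptoeus, Therura}.
III: derived state 'present' in Bryoodon, Ceration, Leptoeus, Pachyellus, and Therura only — synapomorphy for {Bryoodon, Ceration, Leptoeus, Pachyellus, Therura}.
IV (derived state 'present') is unique to Pachyellus (autapomorphy; uninformative for grouping).
V: derived state 'absent' in Xiphyx only — an autapomorphy, so it tells us nothing about relationships among taxa.
VI: derived state 'absent' in Ceration and Leptoeus only — synapomorphy for {Ceration, Leptoeus}.
Only Ceration, Leptoeus, and Therura show the derived state 'present' for VII, supporting them as a clade.
Most parsimonious ingroup topology: ((Pachyellus,(Bryoodon,((Leptoeus,Ceration),Therura))),Xiphyx).
Leptoeus and Ceration form a cherry on this tree, so they are sister taxa.

Ceration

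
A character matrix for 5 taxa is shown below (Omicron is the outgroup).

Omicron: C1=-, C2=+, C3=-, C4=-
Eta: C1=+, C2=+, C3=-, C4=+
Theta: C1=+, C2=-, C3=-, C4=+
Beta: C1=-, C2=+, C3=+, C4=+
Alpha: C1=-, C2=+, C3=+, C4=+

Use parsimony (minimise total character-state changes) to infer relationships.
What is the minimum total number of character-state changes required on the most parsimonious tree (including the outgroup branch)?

Character polarity is set by the outgroup: the derived state is whichever differs from the outgroup's state, so for C2 the derived state is '-', and for the remaining characters it is '+'.
Only Eta and Theta show the derived state '+' for C1, supporting them as a clade.
C2 (derived state '-') is unique to Theta (autapomorphy; uninformative for grouping).
C3 (derived state '+') is shared by Alpha and Beta — a synapomorphy uniting that clade.
C4 (derived state '+') is shared by all ingroup taxa — unites the whole ingroup.
Most parsimonious ingroup topology: ((Eta,Theta),(Beta,Alpha)).
Changes per character on this tree: C1: 1; C2: 1; C3: 1; C4: 1.
Total = 4.

4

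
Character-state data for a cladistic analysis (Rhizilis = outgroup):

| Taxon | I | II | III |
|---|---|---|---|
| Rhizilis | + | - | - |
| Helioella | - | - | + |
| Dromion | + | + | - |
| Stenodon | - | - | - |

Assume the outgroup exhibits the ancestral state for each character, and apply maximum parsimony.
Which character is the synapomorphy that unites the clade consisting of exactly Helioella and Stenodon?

Character polarity is set by the outgroup: the derived state is whichever differs from the outgroup's state, so for I the derived state is '-', and for the remaining characters it is '+'.
I (derived state '-') is shared by Helioella and Stenodon — a synapomorphy uniting that clade.
II (derived state '+') is unique to Dromion (autapomorphy; uninformative for grouping).
III (derived state '+') is unique to Helioella (autapomorphy; uninformative for grouping).
Most parsimonious ingroup topology: ((Helioella,Stenodon),Dromion).
The clade {Helioella, Stenodon} is supported by I: its derived state '-' occurs in exactly those taxa and in no other taxon (including the outgroup).

I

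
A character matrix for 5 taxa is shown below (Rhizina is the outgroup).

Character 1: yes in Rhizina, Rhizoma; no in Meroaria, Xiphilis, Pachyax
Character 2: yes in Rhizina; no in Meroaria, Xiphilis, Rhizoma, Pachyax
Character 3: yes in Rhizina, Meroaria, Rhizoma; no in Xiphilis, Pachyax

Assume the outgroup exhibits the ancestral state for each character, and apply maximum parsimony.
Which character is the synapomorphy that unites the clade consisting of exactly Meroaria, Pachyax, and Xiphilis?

Character 1

The outgroup has state 'yes' for every character, so 'no' is the derived state throughout.
Character 1: derived state 'no' in Meroaria, Pachyax, and Xiphilis only — synapomorphy for {Meroaria, Pachyax, Xiphilis}.
Character 2 (derived state 'no') is shared by all ingroup taxa — unites the whole ingroup.
Character 3: derived state 'no' in Pachyax and Xiphilis only — synapomorphy for {Pachyax, Xiphilis}.
Most parsimonious ingroup topology: ((Meroaria,(Xiphilis,Pachyax)),Rhizoma).
The clade {Meroaria, Pachyax, Xiphilis} is supported by Character 1: its derived state 'no' occurs in exactly those taxa and in no other taxon (including the outgroup).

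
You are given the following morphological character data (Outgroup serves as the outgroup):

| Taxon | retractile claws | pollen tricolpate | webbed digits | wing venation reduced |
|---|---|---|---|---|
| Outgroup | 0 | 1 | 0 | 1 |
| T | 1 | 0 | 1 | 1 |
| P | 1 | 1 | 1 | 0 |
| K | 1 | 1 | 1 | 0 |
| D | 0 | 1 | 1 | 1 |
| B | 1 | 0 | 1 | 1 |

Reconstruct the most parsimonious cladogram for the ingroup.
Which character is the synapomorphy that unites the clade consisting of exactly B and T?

Character polarity is set by the outgroup: the derived state is whichever differs from the outgroup's state, so for pollen tricolpate, wing venation reduced the derived state is '0', and for the remaining characters it is '1'.
retractile claws: derived state '1' in B, K, P, and T only — synapomorphy for {B, K, P, T}.
Only B and T show the derived state '0' for pollen tricolpate, supporting them as a clade.
webbed digits (derived state '1') is shared by all ingroup taxa — unites the whole ingroup.
wing venation reduced: derived state '0' in K and P only — synapomorphy for {K, P}.
Most parsimonious ingroup topology: (((T,B),(P,K)),D).
The clade {B, T} is supported by pollen tricolpate: its derived state '0' occurs in exactly those taxa and in no other taxon (including the outgroup).

pollen tricolpate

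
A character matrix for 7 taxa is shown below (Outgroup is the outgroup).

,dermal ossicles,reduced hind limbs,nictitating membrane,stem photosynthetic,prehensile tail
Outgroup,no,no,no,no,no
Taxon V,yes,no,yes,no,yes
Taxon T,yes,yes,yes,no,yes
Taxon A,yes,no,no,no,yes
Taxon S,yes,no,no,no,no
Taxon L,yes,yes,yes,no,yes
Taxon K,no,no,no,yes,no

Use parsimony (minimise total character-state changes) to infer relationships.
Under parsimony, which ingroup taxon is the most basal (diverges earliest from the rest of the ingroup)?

Taxon K

The outgroup has state 'no' for every character, so 'yes' is the derived state throughout.
dermal ossicles (derived state 'yes') is shared by Taxon A, Taxon L, Taxon S, Taxon T, and Taxon V — a synapomorphy uniting that clade.
Only Taxon L and Taxon T show the derived state 'yes' for reduced hind limbs, supporting them as a clade.
nictitating membrane: derived state 'yes' in Taxon L, Taxon T, and Taxon V only — synapomorphy for {Taxon L, Taxon T, Taxon V}.
stem photosynthetic (derived state 'yes') is unique to Taxon K (autapomorphy; uninformative for grouping).
Only Taxon A, Taxon L, Taxon T, and Taxon V show the derived state 'yes' for prehensile tail, supporting them as a clade.
Most parsimonious ingroup topology: ((((Taxon V,(Taxon T,Taxon L)),Taxon A),Taxon S),Taxon K).
Taxon K is sister to the clade containing all other ingroup taxa, so it is the earliest-diverging (most basal) ingroup lineage.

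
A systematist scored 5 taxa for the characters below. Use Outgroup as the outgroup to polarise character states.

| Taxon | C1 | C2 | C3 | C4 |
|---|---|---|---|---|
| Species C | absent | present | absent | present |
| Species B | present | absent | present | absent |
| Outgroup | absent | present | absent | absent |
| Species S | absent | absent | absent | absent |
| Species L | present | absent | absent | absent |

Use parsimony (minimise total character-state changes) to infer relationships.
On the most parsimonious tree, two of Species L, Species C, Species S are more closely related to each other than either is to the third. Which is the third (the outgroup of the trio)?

Character polarity is set by the outgroup: the derived state is whichever differs from the outgroup's state, so for C2 the derived state is 'absent', and for the remaining characters it is 'present'.
C1 (derived state 'present') is shared by Species B and Species L — a synapomorphy uniting that clade.
C2 (derived state 'absent') is shared by Species B, Species L, and Species S — a synapomorphy uniting that clade.
C3 (derived state 'present') is unique to Species B (autapomorphy; uninformative for grouping).
C4 (derived state 'present') is unique to Species C (autapomorphy; uninformative for grouping).
Most parsimonious ingroup topology: (((Species B,Species L),Species S),Species C).
Species L and Species S share a more recent common ancestor with each other than either does with Species C, so Species C is the least closely related of the three.

Species C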